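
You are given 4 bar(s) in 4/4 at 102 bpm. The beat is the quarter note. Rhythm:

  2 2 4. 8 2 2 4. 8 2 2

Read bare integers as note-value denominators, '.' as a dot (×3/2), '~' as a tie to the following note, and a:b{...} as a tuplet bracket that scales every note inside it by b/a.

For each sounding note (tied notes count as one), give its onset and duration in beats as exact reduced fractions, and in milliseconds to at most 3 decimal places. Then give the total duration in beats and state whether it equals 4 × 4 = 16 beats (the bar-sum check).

1) 0.0ms=0b +1176.471ms=2b
2) 1176.471ms=2b +1176.471ms=2b
3) 2352.941ms=4b +882.353ms=3/2b
4) 3235.294ms=11/2b +294.118ms=1/2b
5) 3529.412ms=6b +1176.471ms=2b
6) 4705.882ms=8b +1176.471ms=2b
7) 5882.353ms=10b +882.353ms=3/2b
8) 6764.706ms=23/2b +294.118ms=1/2b
9) 7058.824ms=12b +1176.471ms=2b
10) 8235.294ms=14b +1176.471ms=2b
Σ=16b of 16 (102bpm 4/4) — PASS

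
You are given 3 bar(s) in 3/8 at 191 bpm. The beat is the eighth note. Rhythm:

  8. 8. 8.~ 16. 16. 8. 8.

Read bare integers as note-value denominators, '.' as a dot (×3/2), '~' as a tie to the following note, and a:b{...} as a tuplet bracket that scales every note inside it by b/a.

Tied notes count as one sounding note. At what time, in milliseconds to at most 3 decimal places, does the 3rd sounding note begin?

1. 0.0ms @ 0 + 471.204ms (3/2)
2. 471.204ms @ 3/2 + 471.204ms (3/2)
3. 942.408ms @ 3 + 706.806ms (9/4)
4. 1649.215ms @ 21/4 + 235.602ms (3/4)
5. 1884.817ms @ 6 + 471.204ms (3/2)
6. 2356.021ms @ 15/2 + 471.204ms (3/2)

note 3 onset = 3b = 942.408ms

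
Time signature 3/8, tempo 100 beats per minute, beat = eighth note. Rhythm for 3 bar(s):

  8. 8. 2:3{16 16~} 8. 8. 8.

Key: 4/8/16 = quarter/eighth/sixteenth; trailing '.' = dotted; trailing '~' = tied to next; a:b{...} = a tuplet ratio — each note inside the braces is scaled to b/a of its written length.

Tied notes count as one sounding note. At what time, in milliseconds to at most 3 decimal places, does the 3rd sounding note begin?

1. 0.0ms @ 0 + 900.0ms (3/2)
2. 900.0ms @ 3/2 + 900.0ms (3/2)
3. 1800.0ms @ 3 + 450.0ms (3/4)
4. 2250.0ms @ 15/4 + 1350.0ms (9/4)
5. 3600.0ms @ 6 + 900.0ms (3/2)
6. 4500.0ms @ 15/2 + 900.0ms (3/2)

note 3 onset = 3b = 1800.0ms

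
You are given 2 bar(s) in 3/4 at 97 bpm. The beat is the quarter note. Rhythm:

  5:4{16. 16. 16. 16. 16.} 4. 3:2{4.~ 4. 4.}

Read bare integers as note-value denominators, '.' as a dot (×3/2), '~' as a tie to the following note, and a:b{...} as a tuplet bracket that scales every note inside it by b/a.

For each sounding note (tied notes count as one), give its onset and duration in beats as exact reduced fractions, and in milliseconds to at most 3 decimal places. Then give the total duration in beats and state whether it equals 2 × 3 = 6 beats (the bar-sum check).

1) 0.0ms=0b +185.567ms=3/10b
2) 185.567ms=3/10b +185.567ms=3/10b
3) 371.134ms=3/5b +185.567ms=3/10b
4) 556.701ms=9/10b +185.567ms=3/10b
5) 742.268ms=6/5b +185.567ms=3/10b
6) 927.835ms=3/2b +927.835ms=3/2b
7) 1855.67ms=3b +1237.113ms=2b
8) 3092.784ms=5b +618.557ms=1b
Σ=6b of 6 (97bpm 3/4) — PASS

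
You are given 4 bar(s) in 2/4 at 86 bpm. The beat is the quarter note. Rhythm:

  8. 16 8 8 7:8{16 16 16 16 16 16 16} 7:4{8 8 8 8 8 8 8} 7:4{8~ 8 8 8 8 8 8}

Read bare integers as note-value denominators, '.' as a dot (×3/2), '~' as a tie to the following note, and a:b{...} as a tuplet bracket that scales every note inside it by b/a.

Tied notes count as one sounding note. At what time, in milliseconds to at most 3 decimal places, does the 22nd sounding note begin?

1. 0.0ms @ 0 + 523.256ms (3/4)
2. 523.256ms @ 3/4 + 174.419ms (1/4)
3. 697.674ms @ 1 + 348.837ms (1/2)
4. 1046.512ms @ 3/2 + 348.837ms (1/2)
5. 1395.349ms @ 2 + 199.336ms (2/7)
6. 1594.684ms @ 16/7 + 199.336ms (2/7)
7. 1794.02ms @ 18/7 + 199.336ms (2/7)
8. 1993.355ms @ 20/7 + 199.336ms (2/7)
9. 2192.691ms @ 22/7 + 199.336ms (2/7)
10. 2392.027ms @ 24/7 + 199.336ms (2/7)
11. 2591.362ms @ 26/7 + 199.336ms (2/7)
12. 2790.698ms @ 4 + 199.336ms (2/7)
13. 2990.033ms @ 30/7 + 199.336ms (2/7)
14. 3189.369ms @ 32/7 + 199.336ms (2/7)
15. 3388.704ms @ 34/7 + 199.336ms (2/7)
16. 3588.04ms @ 36/7 + 199.336ms (2/7)
17. 3787.375ms @ 38/7 + 199.336ms (2/7)
18. 3986.711ms @ 40/7 + 199.336ms (2/7)
19. 4186.047ms @ 6 + 398.671ms (4/7)
20. 4584.718ms @ 46/7 + 199.336ms (2/7)
21. 4784.053ms @ 48/7 + 199.336ms (2/7)
22. 4983.389ms @ 50/7 + 199.336ms (2/7)
23. 5182.724ms @ 52/7 + 199.336ms (2/7)
24. 5382.06ms @ 54/7 + 199.336ms (2/7)

note 22 onset = 50/7b = 4983.389ms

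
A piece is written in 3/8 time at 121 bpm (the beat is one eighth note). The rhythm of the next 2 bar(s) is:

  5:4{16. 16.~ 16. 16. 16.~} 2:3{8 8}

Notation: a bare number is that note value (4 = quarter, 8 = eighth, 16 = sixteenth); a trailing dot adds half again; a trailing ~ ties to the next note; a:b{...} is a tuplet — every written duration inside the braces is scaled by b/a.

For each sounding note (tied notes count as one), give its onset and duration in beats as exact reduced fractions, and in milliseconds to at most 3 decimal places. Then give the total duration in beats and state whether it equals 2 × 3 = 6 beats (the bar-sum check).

1) 0.0ms=0b +297.521ms=3/5b
2) 297.521ms=3/5b +595.041ms=6/5b
3) 892.562ms=9/5b +297.521ms=3/5b
4) 1190.083ms=12/5b +1041.322ms=21/10b
5) 2231.405ms=9/2b +743.802ms=3/2b
Σ=6b of 6 (121bpm 3/8) — PASS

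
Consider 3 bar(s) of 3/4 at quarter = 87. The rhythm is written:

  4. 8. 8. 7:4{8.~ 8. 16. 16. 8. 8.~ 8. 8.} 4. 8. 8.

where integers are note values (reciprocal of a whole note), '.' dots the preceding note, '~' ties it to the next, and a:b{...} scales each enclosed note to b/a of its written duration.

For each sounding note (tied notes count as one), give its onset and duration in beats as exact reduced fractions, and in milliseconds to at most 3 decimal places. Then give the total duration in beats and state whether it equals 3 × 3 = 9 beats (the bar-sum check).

1) 0.0ms=0b +1034.483ms=3/2b
2) 1034.483ms=3/2b +517.241ms=3/4b
3) 1551.724ms=9/4b +517.241ms=3/4b
4) 2068.966ms=3b +591.133ms=6/7b
5) 2660.099ms=27/7b +147.783ms=3/14b
6) 2807.882ms=57/14b +147.783ms=3/14b
7) 2955.665ms=30/7b +295.567ms=3/7b
8) 3251.232ms=33/7b +591.133ms=6/7b
9) 3842.365ms=39/7b +295.567ms=3/7b
10) 4137.931ms=6b +1034.483ms=3/2b
11) 5172.414ms=15/2b +517.241ms=3/4b
12) 5689.655ms=33/4b +517.241ms=3/4b
Σ=9b of 9 (87bpm 3/4) — PASS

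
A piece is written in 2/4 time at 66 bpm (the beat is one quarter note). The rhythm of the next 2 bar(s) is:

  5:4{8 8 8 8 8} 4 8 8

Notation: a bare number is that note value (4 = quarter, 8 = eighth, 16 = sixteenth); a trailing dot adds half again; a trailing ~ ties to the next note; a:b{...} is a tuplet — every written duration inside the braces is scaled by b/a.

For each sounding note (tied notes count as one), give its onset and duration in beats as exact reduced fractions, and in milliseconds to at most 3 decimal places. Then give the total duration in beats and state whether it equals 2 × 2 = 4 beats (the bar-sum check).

1) 0.0ms=0b +363.636ms=2/5b
2) 363.636ms=2/5b +363.636ms=2/5b
3) 727.273ms=4/5b +363.636ms=2/5b
4) 1090.909ms=6/5b +363.636ms=2/5b
5) 1454.545ms=8/5b +363.636ms=2/5b
6) 1818.182ms=2b +909.091ms=1b
7) 2727.273ms=3b +454.545ms=1/2b
8) 3181.818ms=7/2b +454.545ms=1/2b
Σ=4b of 4 (66bpm 2/4) — PASS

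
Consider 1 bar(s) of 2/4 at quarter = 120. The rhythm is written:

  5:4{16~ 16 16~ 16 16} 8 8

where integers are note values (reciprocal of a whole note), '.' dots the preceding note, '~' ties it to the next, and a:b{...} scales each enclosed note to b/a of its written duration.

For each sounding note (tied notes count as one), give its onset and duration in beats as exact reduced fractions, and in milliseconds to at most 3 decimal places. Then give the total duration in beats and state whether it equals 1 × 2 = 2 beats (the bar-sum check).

1) 0.0ms=0b +200.0ms=2/5b
2) 200.0ms=2/5b +200.0ms=2/5b
3) 400.0ms=4/5b +100.0ms=1/5b
4) 500.0ms=1b +250.0ms=1/2b
5) 750.0ms=3/2b +250.0ms=1/2b
Σ=2b of 2 (120bpm 2/4) — PASS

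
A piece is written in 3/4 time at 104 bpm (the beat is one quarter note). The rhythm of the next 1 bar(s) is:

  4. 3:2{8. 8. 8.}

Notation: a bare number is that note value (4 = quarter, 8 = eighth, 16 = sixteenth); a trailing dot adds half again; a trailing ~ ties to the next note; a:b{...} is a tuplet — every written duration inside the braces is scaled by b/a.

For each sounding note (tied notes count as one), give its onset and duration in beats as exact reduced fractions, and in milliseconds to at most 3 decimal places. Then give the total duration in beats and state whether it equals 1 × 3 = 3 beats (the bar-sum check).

1) 0.0ms=0b +865.385ms=3/2b
2) 865.385ms=3/2b +288.462ms=1/2b
3) 1153.846ms=2b +288.462ms=1/2b
4) 1442.308ms=5/2b +288.462ms=1/2b
Σ=3b of 3 (104bpm 3/4) — PASS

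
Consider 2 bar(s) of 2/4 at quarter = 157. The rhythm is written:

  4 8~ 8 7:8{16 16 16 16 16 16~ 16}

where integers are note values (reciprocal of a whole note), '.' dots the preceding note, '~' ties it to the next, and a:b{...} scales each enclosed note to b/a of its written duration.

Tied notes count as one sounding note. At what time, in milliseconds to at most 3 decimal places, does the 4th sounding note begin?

1. 0.0ms @ 0 + 382.166ms (1)
2. 382.166ms @ 1 + 382.166ms (1)
3. 764.331ms @ 2 + 109.19ms (2/7)
4. 873.521ms @ 16/7 + 109.19ms (2/7)
5. 982.712ms @ 18/7 + 109.19ms (2/7)
6. 1091.902ms @ 20/7 + 109.19ms (2/7)
7. 1201.092ms @ 22/7 + 109.19ms (2/7)
8. 1310.282ms @ 24/7 + 218.38ms (4/7)

note 4 onset = 16/7b = 873.521ms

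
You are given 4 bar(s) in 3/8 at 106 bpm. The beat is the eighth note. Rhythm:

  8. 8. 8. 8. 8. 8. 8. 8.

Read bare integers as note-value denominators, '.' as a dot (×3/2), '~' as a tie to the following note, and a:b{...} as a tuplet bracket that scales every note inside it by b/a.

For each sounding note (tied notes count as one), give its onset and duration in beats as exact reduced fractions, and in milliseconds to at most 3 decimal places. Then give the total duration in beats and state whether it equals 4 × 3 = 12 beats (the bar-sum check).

1) 0.0ms=0b +849.057ms=3/2b
2) 849.057ms=3/2b +849.057ms=3/2b
3) 1698.113ms=3b +849.057ms=3/2b
4) 2547.17ms=9/2b +849.057ms=3/2b
5) 3396.226ms=6b +849.057ms=3/2b
6) 4245.283ms=15/2b +849.057ms=3/2b
7) 5094.34ms=9b +849.057ms=3/2b
8) 5943.396ms=21/2b +849.057ms=3/2b
Σ=12b of 12 (106bpm 3/8) — PASS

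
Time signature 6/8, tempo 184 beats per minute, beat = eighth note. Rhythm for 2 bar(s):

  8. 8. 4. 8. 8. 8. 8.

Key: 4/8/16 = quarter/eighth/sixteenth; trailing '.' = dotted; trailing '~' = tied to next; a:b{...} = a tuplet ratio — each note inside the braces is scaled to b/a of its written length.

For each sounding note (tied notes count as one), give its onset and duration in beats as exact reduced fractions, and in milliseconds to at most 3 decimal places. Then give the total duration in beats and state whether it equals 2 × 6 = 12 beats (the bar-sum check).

1) 0.0ms=0b +489.13ms=3/2b
2) 489.13ms=3/2b +489.13ms=3/2b
3) 978.261ms=3b +978.261ms=3b
4) 1956.522ms=6b +489.13ms=3/2b
5) 2445.652ms=15/2b +489.13ms=3/2b
6) 2934.783ms=9b +489.13ms=3/2b
7) 3423.913ms=21/2b +489.13ms=3/2b
Σ=12b of 12 (184bpm 6/8) — PASS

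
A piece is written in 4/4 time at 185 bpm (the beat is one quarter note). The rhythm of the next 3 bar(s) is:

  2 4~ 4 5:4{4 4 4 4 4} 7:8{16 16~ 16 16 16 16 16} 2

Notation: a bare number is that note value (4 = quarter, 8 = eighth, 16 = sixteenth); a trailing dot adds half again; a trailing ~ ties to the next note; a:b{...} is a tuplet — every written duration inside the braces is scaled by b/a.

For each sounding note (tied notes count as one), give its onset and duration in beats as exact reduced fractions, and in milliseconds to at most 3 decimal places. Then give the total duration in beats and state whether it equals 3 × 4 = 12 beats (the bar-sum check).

1) 0.0ms=0b +648.649ms=2b
2) 648.649ms=2b +648.649ms=2b
3) 1297.297ms=4b +259.459ms=4/5b
4) 1556.757ms=24/5b +259.459ms=4/5b
5) 1816.216ms=28/5b +259.459ms=4/5b
6) 2075.676ms=32/5b +259.459ms=4/5b
7) 2335.135ms=36/5b +259.459ms=4/5b
8) 2594.595ms=8b +92.664ms=2/7b
9) 2687.259ms=58/7b +185.328ms=4/7b
10) 2872.587ms=62/7b +92.664ms=2/7b
11) 2965.251ms=64/7b +92.664ms=2/7b
12) 3057.915ms=66/7b +92.664ms=2/7b
13) 3150.579ms=68/7b +92.664ms=2/7b
14) 3243.243ms=10b +648.649ms=2b
Σ=12b of 12 (185bpm 4/4) — PASS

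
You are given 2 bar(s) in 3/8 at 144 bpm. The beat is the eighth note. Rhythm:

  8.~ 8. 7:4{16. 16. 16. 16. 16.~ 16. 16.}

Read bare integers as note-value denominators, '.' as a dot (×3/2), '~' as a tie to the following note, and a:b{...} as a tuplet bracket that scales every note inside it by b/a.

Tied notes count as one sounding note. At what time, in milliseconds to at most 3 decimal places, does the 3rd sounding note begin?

1. 0.0ms @ 0 + 1250.0ms (3)
2. 1250.0ms @ 3 + 178.571ms (3/7)
3. 1428.571ms @ 24/7 + 178.571ms (3/7)
4. 1607.143ms @ 27/7 + 178.571ms (3/7)
5. 1785.714ms @ 30/7 + 178.571ms (3/7)
6. 1964.286ms @ 33/7 + 357.143ms (6/7)
7. 2321.429ms @ 39/7 + 178.571ms (3/7)

note 3 onset = 24/7b = 1428.571ms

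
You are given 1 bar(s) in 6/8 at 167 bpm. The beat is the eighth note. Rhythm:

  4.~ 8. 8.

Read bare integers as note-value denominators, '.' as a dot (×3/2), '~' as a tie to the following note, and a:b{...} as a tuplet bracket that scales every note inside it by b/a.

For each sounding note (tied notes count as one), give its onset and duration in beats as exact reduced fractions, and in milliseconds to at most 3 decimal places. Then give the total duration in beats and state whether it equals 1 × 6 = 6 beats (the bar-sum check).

1) 0.0ms=0b +1616.766ms=9/2b
2) 1616.766ms=9/2b +538.922ms=3/2b
Σ=6b of 6 (167bpm 6/8) — PASS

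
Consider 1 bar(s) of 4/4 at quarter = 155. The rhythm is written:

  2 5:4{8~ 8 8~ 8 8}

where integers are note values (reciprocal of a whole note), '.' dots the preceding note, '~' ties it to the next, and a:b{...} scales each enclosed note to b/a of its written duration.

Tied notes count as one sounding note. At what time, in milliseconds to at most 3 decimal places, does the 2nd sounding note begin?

note 2 onset = 2b = 774.194ms

1. 0.0ms @ 0 + 774.194ms (2)
2. 774.194ms @ 2 + 309.677ms (4/5)
3. 1083.871ms @ 14/5 + 309.677ms (4/5)
4. 1393.548ms @ 18/5 + 154.839ms (2/5)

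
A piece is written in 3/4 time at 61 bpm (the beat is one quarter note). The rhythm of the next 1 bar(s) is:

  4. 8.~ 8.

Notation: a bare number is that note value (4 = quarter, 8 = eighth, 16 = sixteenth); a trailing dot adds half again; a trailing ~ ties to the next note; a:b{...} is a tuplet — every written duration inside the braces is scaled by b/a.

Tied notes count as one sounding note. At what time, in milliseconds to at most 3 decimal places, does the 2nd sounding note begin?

1. 0.0ms @ 0 + 1475.41ms (3/2)
2. 1475.41ms @ 3/2 + 1475.41ms (3/2)

note 2 onset = 3/2b = 1475.41ms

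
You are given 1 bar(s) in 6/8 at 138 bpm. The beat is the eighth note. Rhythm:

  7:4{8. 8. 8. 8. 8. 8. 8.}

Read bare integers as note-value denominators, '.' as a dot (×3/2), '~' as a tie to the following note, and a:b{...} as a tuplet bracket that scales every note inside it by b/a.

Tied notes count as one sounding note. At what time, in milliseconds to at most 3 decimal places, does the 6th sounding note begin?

1. 0.0ms @ 0 + 372.671ms (6/7)
2. 372.671ms @ 6/7 + 372.671ms (6/7)
3. 745.342ms @ 12/7 + 372.671ms (6/7)
4. 1118.012ms @ 18/7 + 372.671ms (6/7)
5. 1490.683ms @ 24/7 + 372.671ms (6/7)
6. 1863.354ms @ 30/7 + 372.671ms (6/7)
7. 2236.025ms @ 36/7 + 372.671ms (6/7)

note 6 onset = 30/7b = 1863.354ms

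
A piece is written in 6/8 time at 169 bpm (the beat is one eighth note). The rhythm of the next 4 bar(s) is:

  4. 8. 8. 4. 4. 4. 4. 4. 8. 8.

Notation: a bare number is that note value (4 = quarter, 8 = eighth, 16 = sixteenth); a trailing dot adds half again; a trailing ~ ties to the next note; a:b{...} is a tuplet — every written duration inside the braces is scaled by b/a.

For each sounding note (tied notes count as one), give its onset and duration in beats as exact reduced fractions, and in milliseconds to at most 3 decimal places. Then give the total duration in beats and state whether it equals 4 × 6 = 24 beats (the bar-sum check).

1) 0.0ms=0b +1065.089ms=3b
2) 1065.089ms=3b +532.544ms=3/2b
3) 1597.633ms=9/2b +532.544ms=3/2b
4) 2130.178ms=6b +1065.089ms=3b
5) 3195.266ms=9b +1065.089ms=3b
6) 4260.355ms=12b +1065.089ms=3b
7) 5325.444ms=15b +1065.089ms=3b
8) 6390.533ms=18b +1065.089ms=3b
9) 7455.621ms=21b +532.544ms=3/2b
10) 7988.166ms=45/2b +532.544ms=3/2b
Σ=24b of 24 (169bpm 6/8) — PASS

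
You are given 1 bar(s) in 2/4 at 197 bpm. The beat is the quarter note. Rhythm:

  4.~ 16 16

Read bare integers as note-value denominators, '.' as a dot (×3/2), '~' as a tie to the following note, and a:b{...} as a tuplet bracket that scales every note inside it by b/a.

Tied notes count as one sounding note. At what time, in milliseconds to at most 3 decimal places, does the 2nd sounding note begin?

1. 0.0ms @ 0 + 532.995ms (7/4)
2. 532.995ms @ 7/4 + 76.142ms (1/4)

note 2 onset = 7/4b = 532.995ms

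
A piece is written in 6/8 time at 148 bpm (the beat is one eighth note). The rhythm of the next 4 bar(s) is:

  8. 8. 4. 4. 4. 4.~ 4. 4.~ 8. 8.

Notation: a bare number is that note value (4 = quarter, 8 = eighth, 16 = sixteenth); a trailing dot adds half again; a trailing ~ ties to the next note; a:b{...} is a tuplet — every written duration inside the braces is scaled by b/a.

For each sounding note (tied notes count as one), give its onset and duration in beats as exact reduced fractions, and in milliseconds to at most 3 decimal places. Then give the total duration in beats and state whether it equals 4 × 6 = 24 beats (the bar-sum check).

1) 0.0ms=0b +608.108ms=3/2b
2) 608.108ms=3/2b +608.108ms=3/2b
3) 1216.216ms=3b +1216.216ms=3b
4) 2432.432ms=6b +1216.216ms=3b
5) 3648.649ms=9b +1216.216ms=3b
6) 4864.865ms=12b +2432.432ms=6b
7) 7297.297ms=18b +1824.324ms=9/2b
8) 9121.622ms=45/2b +608.108ms=3/2b
Σ=24b of 24 (148bpm 6/8) — PASS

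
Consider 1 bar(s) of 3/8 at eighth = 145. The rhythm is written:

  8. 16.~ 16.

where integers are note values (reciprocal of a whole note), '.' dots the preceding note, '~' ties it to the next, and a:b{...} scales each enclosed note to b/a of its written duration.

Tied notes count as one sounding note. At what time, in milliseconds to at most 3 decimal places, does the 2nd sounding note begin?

note 2 onset = 3/2b = 620.69ms

1. 0.0ms @ 0 + 620.69ms (3/2)
2. 620.69ms @ 3/2 + 620.69ms (3/2)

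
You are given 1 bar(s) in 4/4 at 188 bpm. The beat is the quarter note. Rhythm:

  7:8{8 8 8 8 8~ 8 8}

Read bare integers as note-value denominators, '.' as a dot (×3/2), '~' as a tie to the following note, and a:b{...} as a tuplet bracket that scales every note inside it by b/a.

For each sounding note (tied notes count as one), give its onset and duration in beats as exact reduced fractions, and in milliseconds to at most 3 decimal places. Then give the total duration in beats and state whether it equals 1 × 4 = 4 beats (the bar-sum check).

1) 0.0ms=0b +182.371ms=4/7b
2) 182.371ms=4/7b +182.371ms=4/7b
3) 364.742ms=8/7b +182.371ms=4/7b
4) 547.112ms=12/7b +182.371ms=4/7b
5) 729.483ms=16/7b +364.742ms=8/7b
6) 1094.225ms=24/7b +182.371ms=4/7b
Σ=4b of 4 (188bpm 4/4) — PASS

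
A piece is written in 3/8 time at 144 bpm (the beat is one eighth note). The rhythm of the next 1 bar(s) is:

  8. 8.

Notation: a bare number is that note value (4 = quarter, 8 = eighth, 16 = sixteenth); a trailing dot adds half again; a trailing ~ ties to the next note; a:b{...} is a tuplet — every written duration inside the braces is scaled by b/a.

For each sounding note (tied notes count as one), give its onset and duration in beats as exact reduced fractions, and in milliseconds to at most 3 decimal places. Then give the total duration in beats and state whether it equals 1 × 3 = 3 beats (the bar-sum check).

1) 0.0ms=0b +625.0ms=3/2b
2) 625.0ms=3/2b +625.0ms=3/2b
Σ=3b of 3 (144bpm 3/8) — PASS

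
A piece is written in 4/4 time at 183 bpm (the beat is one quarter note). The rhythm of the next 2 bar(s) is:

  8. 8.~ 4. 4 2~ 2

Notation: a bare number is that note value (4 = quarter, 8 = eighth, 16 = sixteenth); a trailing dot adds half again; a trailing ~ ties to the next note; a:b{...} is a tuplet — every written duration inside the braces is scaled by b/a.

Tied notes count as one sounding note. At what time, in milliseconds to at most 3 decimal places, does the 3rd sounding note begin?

1. 0.0ms @ 0 + 245.902ms (3/4)
2. 245.902ms @ 3/4 + 737.705ms (9/4)
3. 983.607ms @ 3 + 327.869ms (1)
4. 1311.475ms @ 4 + 1311.475ms (4)

note 3 onset = 3b = 983.607ms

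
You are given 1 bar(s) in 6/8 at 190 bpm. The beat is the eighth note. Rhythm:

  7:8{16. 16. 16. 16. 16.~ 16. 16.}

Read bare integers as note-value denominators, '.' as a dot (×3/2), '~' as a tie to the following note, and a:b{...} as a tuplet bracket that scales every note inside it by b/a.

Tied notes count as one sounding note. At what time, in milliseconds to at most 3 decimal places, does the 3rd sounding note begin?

note 3 onset = 12/7b = 541.353ms

1. 0.0ms @ 0 + 270.677ms (6/7)
2. 270.677ms @ 6/7 + 270.677ms (6/7)
3. 541.353ms @ 12/7 + 270.677ms (6/7)
4. 812.03ms @ 18/7 + 270.677ms (6/7)
5. 1082.707ms @ 24/7 + 541.353ms (12/7)
6. 1624.06ms @ 36/7 + 270.677ms (6/7)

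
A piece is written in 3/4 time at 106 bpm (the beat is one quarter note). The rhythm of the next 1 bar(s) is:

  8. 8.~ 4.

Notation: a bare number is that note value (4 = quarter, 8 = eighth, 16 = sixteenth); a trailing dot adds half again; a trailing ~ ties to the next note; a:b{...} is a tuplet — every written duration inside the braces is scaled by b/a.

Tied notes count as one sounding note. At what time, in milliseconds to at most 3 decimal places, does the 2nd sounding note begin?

note 2 onset = 3/4b = 424.528ms

1. 0.0ms @ 0 + 424.528ms (3/4)
2. 424.528ms @ 3/4 + 1273.585ms (9/4)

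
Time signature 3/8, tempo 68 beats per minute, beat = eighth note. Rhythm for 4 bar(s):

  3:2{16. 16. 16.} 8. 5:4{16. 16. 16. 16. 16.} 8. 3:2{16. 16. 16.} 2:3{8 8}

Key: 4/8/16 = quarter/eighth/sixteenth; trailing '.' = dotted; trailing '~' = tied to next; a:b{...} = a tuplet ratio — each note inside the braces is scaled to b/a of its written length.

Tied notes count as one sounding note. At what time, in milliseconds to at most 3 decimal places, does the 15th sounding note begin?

note 15 onset = 21/2b = 9264.706ms

1. 0.0ms @ 0 + 441.176ms (1/2)
2. 441.176ms @ 1/2 + 441.176ms (1/2)
3. 882.353ms @ 1 + 441.176ms (1/2)
4. 1323.529ms @ 3/2 + 1323.529ms (3/2)
5. 2647.059ms @ 3 + 529.412ms (3/5)
6. 3176.471ms @ 18/5 + 529.412ms (3/5)
7. 3705.882ms @ 21/5 + 529.412ms (3/5)
8. 4235.294ms @ 24/5 + 529.412ms (3/5)
9. 4764.706ms @ 27/5 + 529.412ms (3/5)
10. 5294.118ms @ 6 + 1323.529ms (3/2)
11. 6617.647ms @ 15/2 + 441.176ms (1/2)
12. 7058.824ms @ 8 + 441.176ms (1/2)
13. 7500.0ms @ 17/2 + 441.176ms (1/2)
14. 7941.176ms @ 9 + 1323.529ms (3/2)
15. 9264.706ms @ 21/2 + 1323.529ms (3/2)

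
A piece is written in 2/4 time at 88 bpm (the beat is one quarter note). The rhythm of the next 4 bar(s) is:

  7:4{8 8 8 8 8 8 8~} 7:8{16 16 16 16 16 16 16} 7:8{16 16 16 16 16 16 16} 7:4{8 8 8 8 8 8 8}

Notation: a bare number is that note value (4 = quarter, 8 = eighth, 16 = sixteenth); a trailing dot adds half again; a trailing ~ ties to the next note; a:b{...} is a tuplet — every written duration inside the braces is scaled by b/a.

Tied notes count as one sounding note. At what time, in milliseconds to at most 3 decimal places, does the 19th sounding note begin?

note 19 onset = 38/7b = 3701.299ms

1. 0.0ms @ 0 + 194.805ms (2/7)
2. 194.805ms @ 2/7 + 194.805ms (2/7)
3. 389.61ms @ 4/7 + 194.805ms (2/7)
4. 584.416ms @ 6/7 + 194.805ms (2/7)
5. 779.221ms @ 8/7 + 194.805ms (2/7)
6. 974.026ms @ 10/7 + 194.805ms (2/7)
7. 1168.831ms @ 12/7 + 389.61ms (4/7)
8. 1558.442ms @ 16/7 + 194.805ms (2/7)
9. 1753.247ms @ 18/7 + 194.805ms (2/7)
10. 1948.052ms @ 20/7 + 194.805ms (2/7)
11. 2142.857ms @ 22/7 + 194.805ms (2/7)
12. 2337.662ms @ 24/7 + 194.805ms (2/7)
13. 2532.468ms @ 26/7 + 194.805ms (2/7)
14. 2727.273ms @ 4 + 194.805ms (2/7)
15. 2922.078ms @ 30/7 + 194.805ms (2/7)
16. 3116.883ms @ 32/7 + 194.805ms (2/7)
17. 3311.688ms @ 34/7 + 194.805ms (2/7)
18. 3506.494ms @ 36/7 + 194.805ms (2/7)
19. 3701.299ms @ 38/7 + 194.805ms (2/7)
20. 3896.104ms @ 40/7 + 194.805ms (2/7)
21. 4090.909ms @ 6 + 194.805ms (2/7)
22. 4285.714ms @ 44/7 + 194.805ms (2/7)
23. 4480.519ms @ 46/7 + 194.805ms (2/7)
24. 4675.325ms @ 48/7 + 194.805ms (2/7)
25. 4870.13ms @ 50/7 + 194.805ms (2/7)
26. 5064.935ms @ 52/7 + 194.805ms (2/7)
27. 5259.74ms @ 54/7 + 194.805ms (2/7)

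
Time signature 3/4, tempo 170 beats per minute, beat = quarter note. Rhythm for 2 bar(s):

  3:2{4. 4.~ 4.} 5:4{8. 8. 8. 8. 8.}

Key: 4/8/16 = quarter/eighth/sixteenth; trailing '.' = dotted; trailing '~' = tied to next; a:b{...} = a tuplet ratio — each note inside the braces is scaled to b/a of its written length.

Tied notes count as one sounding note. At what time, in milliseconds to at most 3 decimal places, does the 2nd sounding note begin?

note 2 onset = 1b = 352.941ms

1. 0.0ms @ 0 + 352.941ms (1)
2. 352.941ms @ 1 + 705.882ms (2)
3. 1058.824ms @ 3 + 211.765ms (3/5)
4. 1270.588ms @ 18/5 + 211.765ms (3/5)
5. 1482.353ms @ 21/5 + 211.765ms (3/5)
6. 1694.118ms @ 24/5 + 211.765ms (3/5)
7. 1905.882ms @ 27/5 + 211.765ms (3/5)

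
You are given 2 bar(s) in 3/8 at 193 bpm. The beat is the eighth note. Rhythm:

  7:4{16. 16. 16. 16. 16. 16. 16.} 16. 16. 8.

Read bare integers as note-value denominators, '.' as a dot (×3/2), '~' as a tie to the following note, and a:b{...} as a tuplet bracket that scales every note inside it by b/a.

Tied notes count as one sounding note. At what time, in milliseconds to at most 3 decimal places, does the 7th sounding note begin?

note 7 onset = 18/7b = 799.408ms

1. 0.0ms @ 0 + 133.235ms (3/7)
2. 133.235ms @ 3/7 + 133.235ms (3/7)
3. 266.469ms @ 6/7 + 133.235ms (3/7)
4. 399.704ms @ 9/7 + 133.235ms (3/7)
5. 532.939ms @ 12/7 + 133.235ms (3/7)
6. 666.173ms @ 15/7 + 133.235ms (3/7)
7. 799.408ms @ 18/7 + 133.235ms (3/7)
8. 932.642ms @ 3 + 233.161ms (3/4)
9. 1165.803ms @ 15/4 + 233.161ms (3/4)
10. 1398.964ms @ 9/2 + 466.321ms (3/2)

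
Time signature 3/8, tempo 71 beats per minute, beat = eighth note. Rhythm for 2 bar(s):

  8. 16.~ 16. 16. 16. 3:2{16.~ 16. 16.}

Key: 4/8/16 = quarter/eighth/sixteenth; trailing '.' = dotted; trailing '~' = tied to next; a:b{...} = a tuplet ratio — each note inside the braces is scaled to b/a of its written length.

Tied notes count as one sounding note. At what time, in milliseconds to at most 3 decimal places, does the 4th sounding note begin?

note 4 onset = 15/4b = 3169.014ms

1. 0.0ms @ 0 + 1267.606ms (3/2)
2. 1267.606ms @ 3/2 + 1267.606ms (3/2)
3. 2535.211ms @ 3 + 633.803ms (3/4)
4. 3169.014ms @ 15/4 + 633.803ms (3/4)
5. 3802.817ms @ 9/2 + 845.07ms (1)
6. 4647.887ms @ 11/2 + 422.535ms (1/2)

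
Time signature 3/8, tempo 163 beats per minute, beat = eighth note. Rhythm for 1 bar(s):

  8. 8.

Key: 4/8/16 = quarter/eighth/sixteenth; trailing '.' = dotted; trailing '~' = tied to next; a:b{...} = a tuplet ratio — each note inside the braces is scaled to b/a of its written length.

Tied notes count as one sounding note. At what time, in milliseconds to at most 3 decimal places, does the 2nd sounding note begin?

note 2 onset = 3/2b = 552.147ms

1. 0.0ms @ 0 + 552.147ms (3/2)
2. 552.147ms @ 3/2 + 552.147ms (3/2)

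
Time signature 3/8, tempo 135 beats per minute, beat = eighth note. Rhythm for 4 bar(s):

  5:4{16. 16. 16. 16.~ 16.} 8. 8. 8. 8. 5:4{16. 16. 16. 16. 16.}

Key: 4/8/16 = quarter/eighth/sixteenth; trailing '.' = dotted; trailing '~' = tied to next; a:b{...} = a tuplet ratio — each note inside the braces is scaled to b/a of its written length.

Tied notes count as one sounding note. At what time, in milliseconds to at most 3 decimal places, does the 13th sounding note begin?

1. 0.0ms @ 0 + 266.667ms (3/5)
2. 266.667ms @ 3/5 + 266.667ms (3/5)
3. 533.333ms @ 6/5 + 266.667ms (3/5)
4. 800.0ms @ 9/5 + 533.333ms (6/5)
5. 1333.333ms @ 3 + 666.667ms (3/2)
6. 2000.0ms @ 9/2 + 666.667ms (3/2)
7. 2666.667ms @ 6 + 666.667ms (3/2)
8. 3333.333ms @ 15/2 + 666.667ms (3/2)
9. 4000.0ms @ 9 + 266.667ms (3/5)
10. 4266.667ms @ 48/5 + 266.667ms (3/5)
11. 4533.333ms @ 51/5 + 266.667ms (3/5)
12. 4800.0ms @ 54/5 + 266.667ms (3/5)
13. 5066.667ms @ 57/5 + 266.667ms (3/5)

note 13 onset = 57/5b = 5066.667ms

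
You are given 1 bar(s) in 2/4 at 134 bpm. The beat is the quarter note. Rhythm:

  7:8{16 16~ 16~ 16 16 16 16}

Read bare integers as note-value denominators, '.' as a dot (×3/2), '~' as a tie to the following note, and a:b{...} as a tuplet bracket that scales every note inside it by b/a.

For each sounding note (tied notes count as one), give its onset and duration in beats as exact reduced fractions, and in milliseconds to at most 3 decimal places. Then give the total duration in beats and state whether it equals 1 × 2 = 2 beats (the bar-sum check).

1) 0.0ms=0b +127.932ms=2/7b
2) 127.932ms=2/7b +383.795ms=6/7b
3) 511.727ms=8/7b +127.932ms=2/7b
4) 639.659ms=10/7b +127.932ms=2/7b
5) 767.591ms=12/7b +127.932ms=2/7b
Σ=2b of 2 (134bpm 2/4) — PASS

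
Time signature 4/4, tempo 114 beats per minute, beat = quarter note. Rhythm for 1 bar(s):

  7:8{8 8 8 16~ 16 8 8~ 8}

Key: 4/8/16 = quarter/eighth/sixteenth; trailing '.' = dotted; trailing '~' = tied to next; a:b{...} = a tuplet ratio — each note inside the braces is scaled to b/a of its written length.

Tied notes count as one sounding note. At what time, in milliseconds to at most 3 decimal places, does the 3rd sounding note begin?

1. 0.0ms @ 0 + 300.752ms (4/7)
2. 300.752ms @ 4/7 + 300.752ms (4/7)
3. 601.504ms @ 8/7 + 300.752ms (4/7)
4. 902.256ms @ 12/7 + 300.752ms (4/7)
5. 1203.008ms @ 16/7 + 300.752ms (4/7)
6. 1503.759ms @ 20/7 + 601.504ms (8/7)

note 3 onset = 8/7b = 601.504ms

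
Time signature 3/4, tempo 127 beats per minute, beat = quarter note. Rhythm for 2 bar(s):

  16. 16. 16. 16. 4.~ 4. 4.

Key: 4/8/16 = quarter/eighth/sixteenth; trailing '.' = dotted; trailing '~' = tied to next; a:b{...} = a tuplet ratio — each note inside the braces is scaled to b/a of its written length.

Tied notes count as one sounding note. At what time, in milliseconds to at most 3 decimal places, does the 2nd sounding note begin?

1. 0.0ms @ 0 + 177.165ms (3/8)
2. 177.165ms @ 3/8 + 177.165ms (3/8)
3. 354.331ms @ 3/4 + 177.165ms (3/8)
4. 531.496ms @ 9/8 + 177.165ms (3/8)
5. 708.661ms @ 3/2 + 1417.323ms (3)
6. 2125.984ms @ 9/2 + 708.661ms (3/2)

note 2 onset = 3/8b = 177.165ms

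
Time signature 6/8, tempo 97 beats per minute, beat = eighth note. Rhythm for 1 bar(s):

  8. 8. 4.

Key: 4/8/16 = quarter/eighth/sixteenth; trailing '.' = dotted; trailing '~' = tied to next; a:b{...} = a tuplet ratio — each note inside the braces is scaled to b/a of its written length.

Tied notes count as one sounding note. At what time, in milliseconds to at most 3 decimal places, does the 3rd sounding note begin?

note 3 onset = 3b = 1855.67ms

1. 0.0ms @ 0 + 927.835ms (3/2)
2. 927.835ms @ 3/2 + 927.835ms (3/2)
3. 1855.67ms @ 3 + 1855.67ms (3)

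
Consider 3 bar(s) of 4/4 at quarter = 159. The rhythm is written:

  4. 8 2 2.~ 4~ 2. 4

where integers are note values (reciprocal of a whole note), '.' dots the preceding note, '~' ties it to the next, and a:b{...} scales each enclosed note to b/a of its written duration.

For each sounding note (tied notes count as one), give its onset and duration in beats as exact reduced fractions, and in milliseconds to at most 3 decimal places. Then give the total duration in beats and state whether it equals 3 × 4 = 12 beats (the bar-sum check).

1) 0.0ms=0b +566.038ms=3/2b
2) 566.038ms=3/2b +188.679ms=1/2b
3) 754.717ms=2b +754.717ms=2b
4) 1509.434ms=4b +2641.509ms=7b
5) 4150.943ms=11b +377.358ms=1b
Σ=12b of 12 (159bpm 4/4) — PASS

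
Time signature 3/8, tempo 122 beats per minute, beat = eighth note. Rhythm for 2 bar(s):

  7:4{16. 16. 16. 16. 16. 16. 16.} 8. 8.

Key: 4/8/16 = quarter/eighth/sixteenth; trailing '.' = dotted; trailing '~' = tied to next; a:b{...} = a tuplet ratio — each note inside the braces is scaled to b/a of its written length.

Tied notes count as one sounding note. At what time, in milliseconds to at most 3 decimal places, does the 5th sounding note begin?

note 5 onset = 12/7b = 843.091ms

1. 0.0ms @ 0 + 210.773ms (3/7)
2. 210.773ms @ 3/7 + 210.773ms (3/7)
3. 421.546ms @ 6/7 + 210.773ms (3/7)
4. 632.319ms @ 9/7 + 210.773ms (3/7)
5. 843.091ms @ 12/7 + 210.773ms (3/7)
6. 1053.864ms @ 15/7 + 210.773ms (3/7)
7. 1264.637ms @ 18/7 + 210.773ms (3/7)
8. 1475.41ms @ 3 + 737.705ms (3/2)
9. 2213.115ms @ 9/2 + 737.705ms (3/2)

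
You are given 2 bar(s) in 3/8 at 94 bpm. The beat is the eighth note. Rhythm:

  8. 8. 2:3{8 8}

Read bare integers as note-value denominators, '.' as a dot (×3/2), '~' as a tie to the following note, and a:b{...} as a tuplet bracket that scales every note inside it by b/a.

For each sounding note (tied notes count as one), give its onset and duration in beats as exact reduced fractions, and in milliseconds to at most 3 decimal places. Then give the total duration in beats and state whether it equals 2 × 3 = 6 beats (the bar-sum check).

1) 0.0ms=0b +957.447ms=3/2b
2) 957.447ms=3/2b +957.447ms=3/2b
3) 1914.894ms=3b +957.447ms=3/2b
4) 2872.34ms=9/2b +957.447ms=3/2b
Σ=6b of 6 (94bpm 3/8) — PASS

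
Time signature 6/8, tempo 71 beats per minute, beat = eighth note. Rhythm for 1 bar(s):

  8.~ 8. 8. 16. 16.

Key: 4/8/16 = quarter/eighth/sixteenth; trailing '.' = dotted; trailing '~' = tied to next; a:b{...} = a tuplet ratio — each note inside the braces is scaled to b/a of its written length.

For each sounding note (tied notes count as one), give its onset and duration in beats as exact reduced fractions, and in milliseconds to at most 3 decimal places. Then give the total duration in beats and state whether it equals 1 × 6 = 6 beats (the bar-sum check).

1) 0.0ms=0b +2535.211ms=3b
2) 2535.211ms=3b +1267.606ms=3/2b
3) 3802.817ms=9/2b +633.803ms=3/4b
4) 4436.62ms=21/4b +633.803ms=3/4b
Σ=6b of 6 (71bpm 6/8) — PASS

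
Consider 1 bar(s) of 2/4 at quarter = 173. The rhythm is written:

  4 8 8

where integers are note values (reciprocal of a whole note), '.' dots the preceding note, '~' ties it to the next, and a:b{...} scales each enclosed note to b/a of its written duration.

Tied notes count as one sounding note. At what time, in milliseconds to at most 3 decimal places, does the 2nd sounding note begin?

1. 0.0ms @ 0 + 346.821ms (1)
2. 346.821ms @ 1 + 173.41ms (1/2)
3. 520.231ms @ 3/2 + 173.41ms (1/2)

note 2 onset = 1b = 346.821ms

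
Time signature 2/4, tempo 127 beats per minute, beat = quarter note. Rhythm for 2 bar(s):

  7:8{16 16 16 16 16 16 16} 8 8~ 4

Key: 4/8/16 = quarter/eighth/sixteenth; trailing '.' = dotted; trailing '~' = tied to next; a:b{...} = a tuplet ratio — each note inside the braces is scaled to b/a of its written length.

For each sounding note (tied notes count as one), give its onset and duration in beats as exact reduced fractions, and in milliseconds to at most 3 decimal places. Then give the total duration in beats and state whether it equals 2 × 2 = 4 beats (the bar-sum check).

1) 0.0ms=0b +134.983ms=2/7b
2) 134.983ms=2/7b +134.983ms=2/7b
3) 269.966ms=4/7b +134.983ms=2/7b
4) 404.949ms=6/7b +134.983ms=2/7b
5) 539.933ms=8/7b +134.983ms=2/7b
6) 674.916ms=10/7b +134.983ms=2/7b
7) 809.899ms=12/7b +134.983ms=2/7b
8) 944.882ms=2b +236.22ms=1/2b
9) 1181.102ms=5/2b +708.661ms=3/2b
Σ=4b of 4 (127bpm 2/4) — PASS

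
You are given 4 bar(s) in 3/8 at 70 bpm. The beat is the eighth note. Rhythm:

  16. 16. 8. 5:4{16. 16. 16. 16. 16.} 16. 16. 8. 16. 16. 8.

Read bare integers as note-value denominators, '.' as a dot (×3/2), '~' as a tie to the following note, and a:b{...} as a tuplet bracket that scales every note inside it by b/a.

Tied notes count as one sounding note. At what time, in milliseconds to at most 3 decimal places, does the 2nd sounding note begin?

1. 0.0ms @ 0 + 642.857ms (3/4)
2. 642.857ms @ 3/4 + 642.857ms (3/4)
3. 1285.714ms @ 3/2 + 1285.714ms (3/2)
4. 2571.429ms @ 3 + 514.286ms (3/5)
5. 3085.714ms @ 18/5 + 514.286ms (3/5)
6. 3600.0ms @ 21/5 + 514.286ms (3/5)
7. 4114.286ms @ 24/5 + 514.286ms (3/5)
8. 4628.571ms @ 27/5 + 514.286ms (3/5)
9. 5142.857ms @ 6 + 642.857ms (3/4)
10. 5785.714ms @ 27/4 + 642.857ms (3/4)
11. 6428.571ms @ 15/2 + 1285.714ms (3/2)
12. 7714.286ms @ 9 + 642.857ms (3/4)
13. 8357.143ms @ 39/4 + 642.857ms (3/4)
14. 9000.0ms @ 21/2 + 1285.714ms (3/2)

note 2 onset = 3/4b = 642.857ms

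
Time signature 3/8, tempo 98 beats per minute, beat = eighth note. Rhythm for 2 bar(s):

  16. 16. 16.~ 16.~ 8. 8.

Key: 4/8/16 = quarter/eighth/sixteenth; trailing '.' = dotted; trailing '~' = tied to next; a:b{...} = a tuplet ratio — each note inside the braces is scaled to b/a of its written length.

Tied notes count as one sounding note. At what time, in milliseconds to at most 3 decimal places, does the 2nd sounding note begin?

note 2 onset = 3/4b = 459.184ms

1. 0.0ms @ 0 + 459.184ms (3/4)
2. 459.184ms @ 3/4 + 459.184ms (3/4)
3. 918.367ms @ 3/2 + 1836.735ms (3)
4. 2755.102ms @ 9/2 + 918.367ms (3/2)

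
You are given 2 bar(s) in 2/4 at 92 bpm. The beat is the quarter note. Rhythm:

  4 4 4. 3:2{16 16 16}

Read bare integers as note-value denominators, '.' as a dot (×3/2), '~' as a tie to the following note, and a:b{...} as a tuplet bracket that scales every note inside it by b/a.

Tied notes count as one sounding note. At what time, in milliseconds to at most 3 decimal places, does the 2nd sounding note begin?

note 2 onset = 1b = 652.174ms

1. 0.0ms @ 0 + 652.174ms (1)
2. 652.174ms @ 1 + 652.174ms (1)
3. 1304.348ms @ 2 + 978.261ms (3/2)
4. 2282.609ms @ 7/2 + 108.696ms (1/6)
5. 2391.304ms @ 11/3 + 108.696ms (1/6)
6. 2500.0ms @ 23/6 + 108.696ms (1/6)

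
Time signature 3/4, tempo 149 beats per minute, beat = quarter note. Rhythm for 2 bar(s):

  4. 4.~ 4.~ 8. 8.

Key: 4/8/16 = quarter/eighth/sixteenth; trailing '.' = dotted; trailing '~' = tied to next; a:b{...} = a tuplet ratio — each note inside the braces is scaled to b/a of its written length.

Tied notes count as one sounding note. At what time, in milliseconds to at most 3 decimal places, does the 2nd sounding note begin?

note 2 onset = 3/2b = 604.027ms

1. 0.0ms @ 0 + 604.027ms (3/2)
2. 604.027ms @ 3/2 + 1510.067ms (15/4)
3. 2114.094ms @ 21/4 + 302.013ms (3/4)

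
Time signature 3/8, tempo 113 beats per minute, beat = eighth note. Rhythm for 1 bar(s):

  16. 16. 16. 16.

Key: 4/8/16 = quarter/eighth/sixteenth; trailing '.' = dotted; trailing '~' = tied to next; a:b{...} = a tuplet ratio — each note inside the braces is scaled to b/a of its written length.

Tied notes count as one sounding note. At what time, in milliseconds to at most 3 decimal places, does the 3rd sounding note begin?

1. 0.0ms @ 0 + 398.23ms (3/4)
2. 398.23ms @ 3/4 + 398.23ms (3/4)
3. 796.46ms @ 3/2 + 398.23ms (3/4)
4. 1194.69ms @ 9/4 + 398.23ms (3/4)

note 3 onset = 3/2b = 796.46ms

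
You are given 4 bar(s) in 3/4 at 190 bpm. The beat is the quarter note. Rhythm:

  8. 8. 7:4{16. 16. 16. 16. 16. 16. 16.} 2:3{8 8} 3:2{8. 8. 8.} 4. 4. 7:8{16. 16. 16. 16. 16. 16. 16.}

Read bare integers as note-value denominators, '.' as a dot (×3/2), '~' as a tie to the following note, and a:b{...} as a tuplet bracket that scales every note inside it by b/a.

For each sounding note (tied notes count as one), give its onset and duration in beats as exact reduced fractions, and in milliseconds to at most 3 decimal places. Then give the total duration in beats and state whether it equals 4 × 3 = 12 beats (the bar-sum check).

1) 0.0ms=0b +236.842ms=3/4b
2) 236.842ms=3/4b +236.842ms=3/4b
3) 473.684ms=3/2b +67.669ms=3/14b
4) 541.353ms=12/7b +67.669ms=3/14b
5) 609.023ms=27/14b +67.669ms=3/14b
6) 676.692ms=15/7b +67.669ms=3/14b
7) 744.361ms=33/14b +67.669ms=3/14b
8) 812.03ms=18/7b +67.669ms=3/14b
9) 879.699ms=39/14b +67.669ms=3/14b
10) 947.368ms=3b +236.842ms=3/4b
11) 1184.211ms=15/4b +236.842ms=3/4b
12) 1421.053ms=9/2b +157.895ms=1/2b
13) 1578.947ms=5b +157.895ms=1/2b
14) 1736.842ms=11/2b +157.895ms=1/2b
15) 1894.737ms=6b +473.684ms=3/2b
16) 2368.421ms=15/2b +473.684ms=3/2b
17) 2842.105ms=9b +135.338ms=3/7b
18) 2977.444ms=66/7b +135.338ms=3/7b
19) 3112.782ms=69/7b +135.338ms=3/7b
20) 3248.12ms=72/7b +135.338ms=3/7b
21) 3383.459ms=75/7b +135.338ms=3/7b
22) 3518.797ms=78/7b +135.338ms=3/7b
23) 3654.135ms=81/7b +135.338ms=3/7b
Σ=12b of 12 (190bpm 3/4) — PASS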